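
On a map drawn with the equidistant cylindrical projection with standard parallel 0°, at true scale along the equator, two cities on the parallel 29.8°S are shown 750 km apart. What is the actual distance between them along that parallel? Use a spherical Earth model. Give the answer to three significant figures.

651 km

For the equirectangular projection with φ₀ = 0 (plate carrée), h = 1 along meridians and k = sec φ along parallels.
Along the parallel at 29.8°, map distances are exaggerated by k = sec 29.8° = 1.152.
True distance = 750 / 1.152 = 750 × cos 29.8° ≈ 651 km.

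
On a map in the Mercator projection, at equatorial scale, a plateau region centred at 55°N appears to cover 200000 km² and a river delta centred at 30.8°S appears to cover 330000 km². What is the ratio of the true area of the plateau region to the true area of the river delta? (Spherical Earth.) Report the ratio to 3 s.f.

0.270

On Mercator the areal scale is sec²φ, so true area = apparent × cos²φ.
True area of plateau region: 200000 × cos²(55°) = 200000 × 0.3290 = 65800 km².
True area of river delta: 330000 × cos²(30.8°) = 330000 × 0.7378 = 243500 km².
Ratio = 65800 / 243500 ≈ 0.270.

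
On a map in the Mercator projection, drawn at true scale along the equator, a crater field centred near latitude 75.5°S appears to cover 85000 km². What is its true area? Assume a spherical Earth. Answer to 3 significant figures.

For Mercator, h = k = sec φ (a conformal cylindrical projection has a single point scale, 1/cos φ).
Areal scale = k² = sec²φ = 1/cos²(75.5°) = 1/0.2504² = 15.95.
True area = apparent / (areal scale) = 85000 / 15.95 ≈ 5330 km².

5330 km²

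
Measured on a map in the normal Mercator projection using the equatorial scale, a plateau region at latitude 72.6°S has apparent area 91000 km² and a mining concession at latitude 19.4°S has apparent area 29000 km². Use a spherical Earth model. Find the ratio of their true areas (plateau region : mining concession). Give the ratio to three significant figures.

On Mercator the areal scale is sec²φ, so true area = apparent × cos²φ.
True area of plateau region: 91000 × cos²(72.6°) = 91000 × 0.08943 = 8138 km².
True area of mining concession: 29000 × cos²(19.4°) = 29000 × 0.8897 = 25800 km².
Ratio = 8138 / 25800 ≈ 0.315.

0.315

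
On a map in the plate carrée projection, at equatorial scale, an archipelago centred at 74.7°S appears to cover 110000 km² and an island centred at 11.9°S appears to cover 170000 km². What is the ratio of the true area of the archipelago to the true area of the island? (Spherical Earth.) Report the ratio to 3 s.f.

0.174

Plate carrée has h = 1 and k = sec φ, giving areal scale sec φ; true area = (apparent area) · cos φ.
True area of archipelago: 110000 × cos(74.7°) = 110000 × 0.2639 = 29030 km².
True area of island: 170000 × cos(11.9°) = 170000 × 0.9785 = 166300 km².
Ratio = 29030 / 166300 ≈ 0.174.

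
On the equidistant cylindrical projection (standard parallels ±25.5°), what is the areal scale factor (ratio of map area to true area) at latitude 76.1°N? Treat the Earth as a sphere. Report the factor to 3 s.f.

3.76

With standard parallel φ₀ = 25.5°, the equirectangular projection gives x = Rλ cos φ₀, y = Rφ, so h = 1 and k = cos 25.5° / cos φ.
Areal scale = h·k = 1 × cos φ₀ / cos φ; at 76.1°, h = 1.000, k = 3.757, so h·k = 3.757.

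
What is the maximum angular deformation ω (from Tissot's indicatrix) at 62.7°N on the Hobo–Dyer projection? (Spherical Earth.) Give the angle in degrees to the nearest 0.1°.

The Hobo–Dyer projection is cylindrical equal-area with φ₀ = 37.5°. A cylindrical equal-area projection with standard parallel φ₀ has meridian scale h = cos φ / cos φ₀ and parallel scale k = cos φ₀ / cos φ (so areas are preserved, h·k = 1).
At 62.7°: h = 0.5781, k = 1.730; principal scales a = 1.730, b = 0.5781.
sin(ω/2) = (a − b)/(a + b) = 1.152/2.308 = 0.4990, so ω = 2 arcsin(0.4990) ≈ 59.9°.

59.9°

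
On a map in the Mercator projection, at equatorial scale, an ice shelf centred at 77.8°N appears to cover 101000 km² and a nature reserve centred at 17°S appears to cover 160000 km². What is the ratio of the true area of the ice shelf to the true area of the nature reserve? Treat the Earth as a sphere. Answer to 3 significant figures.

0.0308

Since Mercator area scale is 1/cos²φ, the true area equals the apparent area multiplied by cos²φ.
True area of ice shelf: 101000 × cos²(77.8°) = 101000 × 0.04466 = 4510 km².
True area of nature reserve: 160000 × cos²(17°) = 160000 × 0.9145 = 146300 km².
Ratio = 4510 / 146300 ≈ 0.0308.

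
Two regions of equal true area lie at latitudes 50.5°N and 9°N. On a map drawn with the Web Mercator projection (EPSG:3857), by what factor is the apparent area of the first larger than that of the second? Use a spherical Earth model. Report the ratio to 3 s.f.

2.41

On Mercator, area is exaggerated by sec²φ = 1/cos²φ.
At 50.5°: sec²(50.5°) = 1/0.6361² = 2.472.
At 9°: sec²(9°) = 1/0.9877² = 1.025.
Ratio = 2.472/1.025 = cos²(9°)/cos²(50.5°) ≈ 2.41.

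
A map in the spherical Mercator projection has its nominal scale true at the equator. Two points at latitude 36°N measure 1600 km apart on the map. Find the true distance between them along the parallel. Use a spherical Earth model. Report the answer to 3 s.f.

1290 km

Mercator is conformal, so the point scale is isotropic: h = k = sec φ = 1/cos φ.
Along the parallel at 36°, map distances are exaggerated by k = sec 36° = 1.236.
True distance = 1600 / 1.236 = 1600 × cos 36° ≈ 1290 km.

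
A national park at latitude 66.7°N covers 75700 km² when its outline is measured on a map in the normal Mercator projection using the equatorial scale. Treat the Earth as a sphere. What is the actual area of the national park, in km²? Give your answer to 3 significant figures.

11800 km²

For Mercator, h = k = sec φ (a conformal cylindrical projection has a single point scale, 1/cos φ).
Areal scale = k² = sec²φ = 1/cos²(66.7°) = 1/0.3955² = 6.392.
True area = apparent / (areal scale) = 75700 / 6.392 ≈ 11800 km².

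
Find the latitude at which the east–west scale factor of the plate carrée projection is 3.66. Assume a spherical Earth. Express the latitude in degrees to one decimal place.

Plate carrée: h = 1, k = sec φ along parallels.
sec φ = 3.66  ⇒  cos φ = 0.2732  ⇒  φ ≈ 74.1°.

74.1°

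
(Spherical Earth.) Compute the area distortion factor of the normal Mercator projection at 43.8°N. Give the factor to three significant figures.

1.92

The Mercator projection is conformal; its linear scale factor is the same in every direction and equals sec φ = 1/cos φ.
Areal scale = k² = sec²φ = 1/cos²(43.8°) = 1/0.7218² = 1.920.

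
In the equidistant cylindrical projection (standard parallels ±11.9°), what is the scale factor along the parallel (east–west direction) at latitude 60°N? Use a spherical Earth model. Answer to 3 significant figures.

1.96

In the equirectangular projection with standard parallel φ₀ = 11.9° (x = Rλ cos φ₀, y = Rφ), meridians are true-scale (h = 1) and the parallel scale is k = cos φ₀ / cos φ.
k = cos 11.9° / cos 60° = 0.9785/0.5000 = 1.957.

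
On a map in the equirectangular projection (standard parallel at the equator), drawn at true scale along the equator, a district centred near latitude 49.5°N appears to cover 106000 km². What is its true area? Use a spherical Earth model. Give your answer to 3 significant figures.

68800 km²

In the plate carrée (x = Rλ, y = Rφ), meridians are true-scale (h = 1) and parallels are stretched by k = sec φ.
Areal scale = h·k = 1 × sec φ; at 49.5°, h = 1.000, k = 1.540, so h·k = 1.540.
True area = apparent / (areal scale) = 106000 / 1.540 ≈ 68800 km².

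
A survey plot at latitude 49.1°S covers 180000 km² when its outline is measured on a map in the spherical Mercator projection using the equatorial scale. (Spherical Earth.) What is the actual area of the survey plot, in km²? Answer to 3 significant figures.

77200 km²

For Mercator, h = k = sec φ (a conformal cylindrical projection has a single point scale, 1/cos φ).
Areal scale = k² = sec²φ = 1/cos²(49.1°) = 1/0.6547² = 2.333.
True area = apparent / (areal scale) = 180000 / 2.333 ≈ 77200 km².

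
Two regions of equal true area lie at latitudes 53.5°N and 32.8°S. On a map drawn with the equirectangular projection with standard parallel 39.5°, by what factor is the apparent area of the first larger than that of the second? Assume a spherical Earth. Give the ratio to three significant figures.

1.41

With standard parallel φ₀ = 39.5°, the equirectangular projection gives x = Rλ cos φ₀, y = Rφ, so h = 1 and k = cos 39.5° / cos φ.
Areal scale at 53.5°: h·k = 1.000 × 1.297 = 1.297.
Areal scale at 32.8°: h·k = 1.000 × 0.9180 = 0.9180.
Ratio = 1.297/0.9180 ≈ 1.41.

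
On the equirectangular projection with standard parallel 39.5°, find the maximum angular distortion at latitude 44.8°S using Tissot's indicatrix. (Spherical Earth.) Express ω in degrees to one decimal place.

4.8°

In the equirectangular projection with standard parallel φ₀ = 39.5° (x = Rλ cos φ₀, y = Rφ), meridians are true-scale (h = 1) and the parallel scale is k = cos φ₀ / cos φ.
At 44.8°: h = 1.000, k = 1.087; principal scales a = 1.087, b = 1.000.
sin(ω/2) = (a − b)/(a + b) = 0.08745/2.087 = 0.04189, so ω = 2 arcsin(0.04189) ≈ 4.8°.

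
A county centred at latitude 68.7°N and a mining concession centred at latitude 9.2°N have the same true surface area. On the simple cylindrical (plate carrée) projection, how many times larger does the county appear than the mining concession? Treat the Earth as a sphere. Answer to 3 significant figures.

2.72

Plate carrée maps x = Rλ, y = Rφ. The meridian scale is h = 1 and the parallel scale is k = 1/cos φ = sec φ.
Areal scale at 68.7°: h·k = 1.000 × 2.753 = 2.753.
Areal scale at 9.2°: h·k = 1.000 × 1.013 = 1.013.
Ratio = 2.753/1.013 ≈ 2.72.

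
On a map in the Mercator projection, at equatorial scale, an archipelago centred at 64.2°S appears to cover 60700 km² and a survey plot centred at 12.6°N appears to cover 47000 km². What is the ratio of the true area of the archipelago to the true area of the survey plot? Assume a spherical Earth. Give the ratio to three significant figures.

0.257

Since Mercator area scale is 1/cos²φ, the true area equals the apparent area multiplied by cos²φ.
True area of archipelago: 60700 × cos²(64.2°) = 60700 × 0.1894 = 11500 km².
True area of survey plot: 47000 × cos²(12.6°) = 47000 × 0.9524 = 44760 km².
Ratio = 11500 / 44760 ≈ 0.257.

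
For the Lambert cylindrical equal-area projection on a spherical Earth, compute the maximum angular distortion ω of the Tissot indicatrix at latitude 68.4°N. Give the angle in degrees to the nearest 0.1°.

99.2°

The Lambert cylindrical equal-area projection is the cylindrical equal-area projection with its standard parallel at the equator (φ₀ = 0). For cylindrical equal-area with standard parallel φ₀, h = cos φ / cos φ₀ and k = cos φ₀ / cos φ, so h·k = 1.
At 68.4°: h = 0.3681, k = 2.716; principal scales a = 2.716, b = 0.3681.
sin(ω/2) = (a − b)/(a + b) = 2.348/3.085 = 0.7613, so ω = 2 arcsin(0.7613) ≈ 99.2°.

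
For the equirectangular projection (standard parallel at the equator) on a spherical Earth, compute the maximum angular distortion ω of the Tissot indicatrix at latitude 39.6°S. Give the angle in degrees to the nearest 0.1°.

Plate carrée maps x = Rλ, y = Rφ. The meridian scale is h = 1 and the parallel scale is k = 1/cos φ = sec φ.
At 39.6°: h = 1.000, k = 1.298; principal scales a = 1.298, b = 1.000.
sin(ω/2) = (a − b)/(a + b) = 0.2978/2.298 = 0.1296, so ω = 2 arcsin(0.1296) ≈ 14.9°.

14.9°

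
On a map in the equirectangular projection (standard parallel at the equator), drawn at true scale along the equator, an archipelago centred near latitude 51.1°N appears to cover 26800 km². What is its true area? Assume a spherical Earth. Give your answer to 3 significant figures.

16800 km²

For the equirectangular projection with φ₀ = 0 (plate carrée), h = 1 along meridians and k = sec φ along parallels.
Areal scale = h·k = 1 × sec φ; at 51.1°, h = 1.000, k = 1.592, so h·k = 1.592.
True area = apparent / (areal scale) = 26800 / 1.592 ≈ 16800 km².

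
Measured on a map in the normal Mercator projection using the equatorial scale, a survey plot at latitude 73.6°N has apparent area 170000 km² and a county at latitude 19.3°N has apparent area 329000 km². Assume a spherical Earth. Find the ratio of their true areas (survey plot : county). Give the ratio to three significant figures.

0.0462

Mercator's areal exaggeration is sec²φ; hence true area = (apparent area) · cos²φ.
True area of survey plot: 170000 × cos²(73.6°) = 170000 × 0.07972 = 13550 km².
True area of county: 329000 × cos²(19.3°) = 329000 × 0.8908 = 293100 km².
Ratio = 13550 / 293100 ≈ 0.0462.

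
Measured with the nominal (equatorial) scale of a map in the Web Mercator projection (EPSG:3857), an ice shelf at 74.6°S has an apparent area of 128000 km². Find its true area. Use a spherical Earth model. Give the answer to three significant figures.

9030 km²

Mercator is conformal, so the point scale is isotropic: h = k = sec φ = 1/cos φ.
Areal scale = k² = sec²φ = 1/cos²(74.6°) = 1/0.2656² = 14.18.
True area = apparent / (areal scale) = 128000 / 14.18 ≈ 9030 km².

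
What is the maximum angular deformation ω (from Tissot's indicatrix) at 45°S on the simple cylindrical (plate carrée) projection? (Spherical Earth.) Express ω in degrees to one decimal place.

19.8°

In the plate carrée (x = Rλ, y = Rφ), meridians are true-scale (h = 1) and parallels are stretched by k = sec φ.
At 45°: h = 1.000, k = 1.414; principal scales a = 1.414, b = 1.000.
sin(ω/2) = (a − b)/(a + b) = 0.4142/2.414 = 0.1716, so ω = 2 arcsin(0.1716) ≈ 19.8°.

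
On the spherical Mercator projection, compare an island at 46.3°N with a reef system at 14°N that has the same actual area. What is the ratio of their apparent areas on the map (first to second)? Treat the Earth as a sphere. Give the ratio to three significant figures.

1.97

Mercator is conformal with k = sec φ, so areal scale = k² = sec²φ.
At 46.3°: sec²(46.3°) = 1/0.6909² = 2.095.
At 14°: sec²(14°) = 1/0.9703² = 1.062.
Ratio = 2.095/1.062 = cos²(14°)/cos²(46.3°) ≈ 1.97.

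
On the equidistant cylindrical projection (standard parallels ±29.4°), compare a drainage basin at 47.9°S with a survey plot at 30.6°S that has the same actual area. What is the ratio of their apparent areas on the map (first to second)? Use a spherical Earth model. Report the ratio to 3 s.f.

1.28

The equidistant cylindrical projection with φ₀ = 29.4° has h = 1 (meridians true) and k = cos φ₀ / cos φ along parallels.
Areal scale at 47.9°: h·k = 1.000 × 1.299 = 1.299.
Areal scale at 30.6°: h·k = 1.000 × 1.012 = 1.012.
Ratio = 1.299/1.012 ≈ 1.28.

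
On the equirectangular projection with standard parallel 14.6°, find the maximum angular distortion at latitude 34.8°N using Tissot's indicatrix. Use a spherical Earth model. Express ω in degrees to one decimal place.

9.4°

With standard parallel φ₀ = 14.6°, the equirectangular projection gives x = Rλ cos φ₀, y = Rφ, so h = 1 and k = cos 14.6° / cos φ.
At 34.8°: h = 1.000, k = 1.178; principal scales a = 1.178, b = 1.000.
sin(ω/2) = (a − b)/(a + b) = 0.1785/2.178 = 0.08193, so ω = 2 arcsin(0.08193) ≈ 9.4°.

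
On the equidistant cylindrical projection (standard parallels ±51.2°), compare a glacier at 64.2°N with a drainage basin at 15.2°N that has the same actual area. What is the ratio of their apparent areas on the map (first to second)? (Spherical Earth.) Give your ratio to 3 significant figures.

In the equirectangular projection with standard parallel φ₀ = 51.2° (x = Rλ cos φ₀, y = Rφ), meridians are true-scale (h = 1) and the parallel scale is k = cos φ₀ / cos φ.
Areal scale at 64.2°: h·k = 1.000 × 1.440 = 1.440.
Areal scale at 15.2°: h·k = 1.000 × 0.6493 = 0.6493.
Ratio = 1.440/0.6493 ≈ 2.22.

2.22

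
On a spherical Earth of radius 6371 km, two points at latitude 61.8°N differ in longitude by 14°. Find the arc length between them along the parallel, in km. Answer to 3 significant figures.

736 km

Arc length along a parallel = R cos φ · Δλ (with Δλ in radians).
= 6371 × cos 61.8° × (14° × π/180) = 6371 × 0.4726 × 0.2443 ≈ 736 km.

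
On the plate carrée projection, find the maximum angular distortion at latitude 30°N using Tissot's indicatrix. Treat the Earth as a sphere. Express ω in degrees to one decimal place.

8.2°

Plate carrée maps x = Rλ, y = Rφ. The meridian scale is h = 1 and the parallel scale is k = 1/cos φ = sec φ.
At 30°: h = 1.000, k = 1.155; principal scales a = 1.155, b = 1.000.
sin(ω/2) = (a − b)/(a + b) = 0.1547/2.155 = 0.07180, so ω = 2 arcsin(0.07180) ≈ 8.2°.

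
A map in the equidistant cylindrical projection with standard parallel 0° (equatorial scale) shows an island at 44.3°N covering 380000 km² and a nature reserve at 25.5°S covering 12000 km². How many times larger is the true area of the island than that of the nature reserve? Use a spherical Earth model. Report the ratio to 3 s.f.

25.1

On the plate carrée, areal scale = h·k = 1 × sec φ, so true area = apparent × cos φ.
True area of island: 380000 × cos(44.3°) = 380000 × 0.7157 = 272000 km².
True area of nature reserve: 12000 × cos(25.5°) = 12000 × 0.9026 = 10830 km².
Ratio = 272000 / 10830 ≈ 25.1.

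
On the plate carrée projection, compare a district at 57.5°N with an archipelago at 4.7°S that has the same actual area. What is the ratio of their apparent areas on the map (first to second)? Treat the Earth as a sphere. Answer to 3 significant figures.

1.85

Plate carrée maps x = Rλ, y = Rφ. The meridian scale is h = 1 and the parallel scale is k = 1/cos φ = sec φ.
Areal scale at 57.5°: h·k = 1.000 × 1.861 = 1.861.
Areal scale at 4.7°: h·k = 1.000 × 1.003 = 1.003.
Ratio = 1.861/1.003 ≈ 1.85.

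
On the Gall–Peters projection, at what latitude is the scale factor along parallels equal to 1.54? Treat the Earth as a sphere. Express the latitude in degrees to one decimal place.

62.7°

Gall–Peters is a cylindrical equal-area projection with standard parallels at ±45°. Cylindrical equal-area (φ₀ = 45°): h = cos φ / cos 45° along meridians, k = cos 45° / cos φ along parallels; h·k = 1.
k = cos φ₀ / cos φ = 1.54  ⇒  cos φ = cos 45° / 1.54 = 0.4592.
φ = arccos(0.4592) ≈ 62.7°.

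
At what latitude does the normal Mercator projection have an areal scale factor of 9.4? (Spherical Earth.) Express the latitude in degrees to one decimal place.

Mercator areal scale is sec²φ.
sec²φ = 9.4  ⇒  cos²φ = 0.1064  ⇒  cos φ = 0.3262.
φ = arccos(0.3262) ≈ 71.0°.

71.0°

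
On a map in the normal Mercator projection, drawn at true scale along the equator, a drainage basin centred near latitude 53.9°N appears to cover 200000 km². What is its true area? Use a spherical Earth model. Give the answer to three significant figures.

69400 km²

The Mercator projection is conformal; its linear scale factor is the same in every direction and equals sec φ = 1/cos φ.
Areal scale = k² = sec²φ = 1/cos²(53.9°) = 1/0.5892² = 2.881.
True area = apparent / (areal scale) = 200000 / 2.881 ≈ 69400 km².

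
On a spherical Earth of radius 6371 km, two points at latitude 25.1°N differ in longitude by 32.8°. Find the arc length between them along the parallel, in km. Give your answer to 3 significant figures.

Arc length along a parallel = R cos φ · Δλ (with Δλ in radians).
= 6371 × cos 25.1° × (32.8° × π/180) = 6371 × 0.9056 × 0.5725 ≈ 3300 km.

3300 km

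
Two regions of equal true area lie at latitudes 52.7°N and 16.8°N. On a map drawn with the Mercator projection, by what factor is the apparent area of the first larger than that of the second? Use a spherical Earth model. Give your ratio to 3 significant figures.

On Mercator, area is exaggerated by sec²φ = 1/cos²φ.
At 52.7°: sec²(52.7°) = 1/0.6060² = 2.723.
At 16.8°: sec²(16.8°) = 1/0.9573² = 1.091.
Ratio = 2.723/1.091 = cos²(16.8°)/cos²(52.7°) ≈ 2.50.

2.50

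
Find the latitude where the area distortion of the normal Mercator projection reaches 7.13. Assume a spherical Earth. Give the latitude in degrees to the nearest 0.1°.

Mercator areal scale is sec²φ.
sec²φ = 7.13  ⇒  cos²φ = 0.1403  ⇒  cos φ = 0.3745.
φ = arccos(0.3745) ≈ 68.0°.

68.0°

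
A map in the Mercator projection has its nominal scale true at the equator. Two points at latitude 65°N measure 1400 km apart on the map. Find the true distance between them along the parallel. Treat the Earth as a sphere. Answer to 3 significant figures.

592 km

Mercator is conformal, so the point scale is isotropic: h = k = sec φ = 1/cos φ.
Along the parallel at 65°, map distances are exaggerated by k = sec 65° = 2.366.
True distance = 1400 / 2.366 = 1400 × cos 65° ≈ 592 km.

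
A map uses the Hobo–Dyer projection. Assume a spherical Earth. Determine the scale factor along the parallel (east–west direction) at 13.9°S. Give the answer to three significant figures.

Hobo–Dyer is a cylindrical equal-area projection with standard parallels at ±37.5°. Cylindrical equal-area (φ₀ = 37.5°): h = cos φ / cos 37.5° along meridians, k = cos 37.5° / cos φ along parallels; h·k = 1.
k = cos 37.5° / cos 13.9° = 0.7934/0.9707 = 0.8173.

0.817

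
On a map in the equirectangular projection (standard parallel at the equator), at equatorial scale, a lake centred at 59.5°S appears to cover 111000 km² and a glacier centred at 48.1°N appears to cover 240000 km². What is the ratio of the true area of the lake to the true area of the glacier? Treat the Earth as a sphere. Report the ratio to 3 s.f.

0.351

Plate carrée has h = 1 and k = sec φ, giving areal scale sec φ; true area = (apparent area) · cos φ.
True area of lake: 111000 × cos(59.5°) = 111000 × 0.5075 = 56340 km².
True area of glacier: 240000 × cos(48.1°) = 240000 × 0.6678 = 160300 km².
Ratio = 56340 / 160300 ≈ 0.351.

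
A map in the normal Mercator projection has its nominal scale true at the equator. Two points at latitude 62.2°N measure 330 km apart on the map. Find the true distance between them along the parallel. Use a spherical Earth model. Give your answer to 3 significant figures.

154 km

The Mercator projection is conformal; its linear scale factor is the same in every direction and equals sec φ = 1/cos φ.
Along the parallel at 62.2°, map distances are exaggerated by k = sec 62.2° = 2.144.
True distance = 330 / 2.144 = 330 × cos 62.2° ≈ 154 km.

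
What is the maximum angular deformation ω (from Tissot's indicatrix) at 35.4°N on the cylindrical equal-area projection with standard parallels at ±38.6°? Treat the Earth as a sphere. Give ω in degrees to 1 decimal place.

Cylindrical equal-area (φ₀ = 38.6°): h = cos φ / cos 38.6° along meridians, k = cos 38.6° / cos φ along parallels; h·k = 1.
At 35.4°: h = 1.043, k = 0.9588; principal scales a = 1.043, b = 0.9588.
sin(ω/2) = (a − b)/(a + b) = 0.08423/2.002 = 0.04208, so ω = 2 arcsin(0.04208) ≈ 4.8°.

4.8°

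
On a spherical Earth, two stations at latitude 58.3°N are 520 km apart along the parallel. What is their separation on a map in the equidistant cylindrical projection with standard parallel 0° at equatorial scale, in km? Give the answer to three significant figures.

In the plate carrée (x = Rλ, y = Rφ), meridians are true-scale (h = 1) and parallels are stretched by k = sec φ.
Along the parallel, k = sec 58.3° = 1/0.5255 = 1.903.
Map distance = 520 × 1.903 ≈ 990 km.

990 km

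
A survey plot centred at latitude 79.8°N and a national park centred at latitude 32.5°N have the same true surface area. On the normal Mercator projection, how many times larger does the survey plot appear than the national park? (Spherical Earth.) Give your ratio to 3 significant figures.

On Mercator, area is exaggerated by sec²φ = 1/cos²φ.
At 79.8°: sec²(79.8°) = 1/0.1771² = 31.89.
At 32.5°: sec²(32.5°) = 1/0.8434² = 1.406.
Ratio = 31.89/1.406 = cos²(32.5°)/cos²(79.8°) ≈ 22.7.

22.7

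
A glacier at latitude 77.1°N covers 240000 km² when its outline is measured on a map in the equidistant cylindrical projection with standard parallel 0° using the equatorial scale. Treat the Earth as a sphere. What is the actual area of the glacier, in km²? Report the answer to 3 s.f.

53600 km²

Plate carrée maps x = Rλ, y = Rφ. The meridian scale is h = 1 and the parallel scale is k = 1/cos φ = sec φ.
Areal scale = h·k = 1 × sec φ; at 77.1°, h = 1.000, k = 4.479, so h·k = 4.479.
True area = apparent / (areal scale) = 240000 / 4.479 ≈ 53600 km².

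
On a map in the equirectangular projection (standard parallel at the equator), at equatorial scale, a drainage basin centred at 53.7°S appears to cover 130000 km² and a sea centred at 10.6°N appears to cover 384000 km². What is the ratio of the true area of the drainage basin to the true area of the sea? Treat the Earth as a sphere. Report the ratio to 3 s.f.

0.204

Plate carrée has h = 1 and k = sec φ, giving areal scale sec φ; true area = (apparent area) · cos φ.
True area of drainage basin: 130000 × cos(53.7°) = 130000 × 0.5920 = 76960 km².
True area of sea: 384000 × cos(10.6°) = 384000 × 0.9829 = 377400 km².
Ratio = 76960 / 377400 ≈ 0.204.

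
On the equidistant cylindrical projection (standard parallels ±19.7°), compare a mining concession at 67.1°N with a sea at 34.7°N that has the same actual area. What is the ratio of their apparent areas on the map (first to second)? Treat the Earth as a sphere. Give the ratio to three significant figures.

2.11

In the equirectangular projection with standard parallel φ₀ = 19.7° (x = Rλ cos φ₀, y = Rφ), meridians are true-scale (h = 1) and the parallel scale is k = cos φ₀ / cos φ.
Areal scale at 67.1°: h·k = 1.000 × 2.419 = 2.419.
Areal scale at 34.7°: h·k = 1.000 × 1.145 = 1.145.
Ratio = 2.419/1.145 ≈ 2.11.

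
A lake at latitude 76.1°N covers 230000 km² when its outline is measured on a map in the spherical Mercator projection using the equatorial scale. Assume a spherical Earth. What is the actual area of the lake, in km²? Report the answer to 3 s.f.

13300 km²

For Mercator, h = k = sec φ (a conformal cylindrical projection has a single point scale, 1/cos φ).
Areal scale = k² = sec²φ = 1/cos²(76.1°) = 1/0.2402² = 17.33.
True area = apparent / (areal scale) = 230000 / 17.33 ≈ 13300 km².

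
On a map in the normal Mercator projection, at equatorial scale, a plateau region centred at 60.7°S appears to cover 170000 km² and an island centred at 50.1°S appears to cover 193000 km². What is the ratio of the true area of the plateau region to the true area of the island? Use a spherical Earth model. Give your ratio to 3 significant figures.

Mercator's areal exaggeration is sec²φ; hence true area = (apparent area) · cos²φ.
True area of plateau region: 170000 × cos²(60.7°) = 170000 × 0.2395 = 40710 km².
True area of island: 193000 × cos²(50.1°) = 193000 × 0.4115 = 79410 km².
Ratio = 40710 / 79410 ≈ 0.513.

0.513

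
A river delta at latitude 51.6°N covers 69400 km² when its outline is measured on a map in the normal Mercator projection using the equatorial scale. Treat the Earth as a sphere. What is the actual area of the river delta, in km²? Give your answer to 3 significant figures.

Mercator is conformal, so the point scale is isotropic: h = k = sec φ = 1/cos φ.
Areal scale = k² = sec²φ = 1/cos²(51.6°) = 1/0.6211² = 2.592.
True area = apparent / (areal scale) = 69400 / 2.592 ≈ 26800 km².

26800 km²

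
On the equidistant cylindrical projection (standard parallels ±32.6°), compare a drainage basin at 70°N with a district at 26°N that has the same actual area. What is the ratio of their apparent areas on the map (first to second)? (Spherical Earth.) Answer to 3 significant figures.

2.63

With standard parallel φ₀ = 32.6°, the equirectangular projection gives x = Rλ cos φ₀, y = Rφ, so h = 1 and k = cos 32.6° / cos φ.
Areal scale at 70°: h·k = 1.000 × 2.463 = 2.463.
Areal scale at 26°: h·k = 1.000 × 0.9373 = 0.9373.
Ratio = 2.463/0.9373 ≈ 2.63.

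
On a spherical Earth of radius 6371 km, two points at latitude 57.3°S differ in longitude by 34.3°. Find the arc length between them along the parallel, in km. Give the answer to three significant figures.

2060 km

Arc length along a parallel = R cos φ · Δλ (with Δλ in radians).
= 6371 × cos 57.3° × (34.3° × π/180) = 6371 × 0.5402 × 0.5986 ≈ 2060 km.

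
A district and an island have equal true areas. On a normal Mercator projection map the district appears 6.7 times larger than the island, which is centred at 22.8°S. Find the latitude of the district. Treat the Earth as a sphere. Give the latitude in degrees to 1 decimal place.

69.1°

On Mercator, (apparent₁)/(apparent₂) = sec²φ₁ / sec²φ₂ when true areas are equal.
cos²φ₂ / cos²φ₁ = 6.7  ⇒  cos φ₁ = cos 22.8° / √6.7 = 0.9219/2.588 = 0.3561.
φ₁ = arccos(0.3561) ≈ 69.1°.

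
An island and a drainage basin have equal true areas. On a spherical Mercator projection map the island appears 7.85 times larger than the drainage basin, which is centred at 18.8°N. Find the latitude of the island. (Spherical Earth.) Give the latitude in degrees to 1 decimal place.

70.3°

For equal true areas on Mercator, apparent areas scale as sec²φ, so the ratio is cos²φ₂ / cos²φ₁.
cos²φ₂ / cos²φ₁ = 7.85  ⇒  cos φ₁ = cos 18.8° / √7.85 = 0.9466/2.802 = 0.3379.
φ₁ = arccos(0.3379) ≈ 70.3°.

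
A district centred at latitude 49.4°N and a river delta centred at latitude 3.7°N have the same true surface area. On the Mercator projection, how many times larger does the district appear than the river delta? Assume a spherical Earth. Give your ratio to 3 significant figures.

2.35

Mercator areal scale is sec²φ.
At 49.4°: sec²(49.4°) = 1/0.6508² = 2.361.
At 3.7°: sec²(3.7°) = 1/0.9979² = 1.004.
Ratio = 2.361/1.004 = cos²(3.7°)/cos²(49.4°) ≈ 2.35.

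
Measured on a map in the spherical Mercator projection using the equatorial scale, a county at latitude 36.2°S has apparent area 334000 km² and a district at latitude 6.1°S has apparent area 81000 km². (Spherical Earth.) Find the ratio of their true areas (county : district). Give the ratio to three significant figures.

Mercator's areal exaggeration is sec²φ; hence true area = (apparent area) · cos²φ.
True area of county: 334000 × cos²(36.2°) = 334000 × 0.6512 = 217500 km².
True area of district: 81000 × cos²(6.1°) = 81000 × 0.9887 = 80090 km².
Ratio = 217500 / 80090 ≈ 2.72.

2.72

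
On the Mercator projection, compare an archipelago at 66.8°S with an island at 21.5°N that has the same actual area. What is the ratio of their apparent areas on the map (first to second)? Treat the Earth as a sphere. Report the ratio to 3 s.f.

Mercator is conformal with k = sec φ, so areal scale = k² = sec²φ.
At 66.8°: sec²(66.8°) = 1/0.3939² = 6.444.
At 21.5°: sec²(21.5°) = 1/0.9304² = 1.155.
Ratio = 6.444/1.155 = cos²(21.5°)/cos²(66.8°) ≈ 5.58.

5.58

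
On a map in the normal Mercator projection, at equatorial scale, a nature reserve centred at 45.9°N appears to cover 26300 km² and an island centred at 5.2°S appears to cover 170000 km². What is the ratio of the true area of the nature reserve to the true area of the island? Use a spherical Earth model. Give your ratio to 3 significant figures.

0.0755

On Mercator the areal scale is sec²φ, so true area = apparent × cos²φ.
True area of nature reserve: 26300 × cos²(45.9°) = 26300 × 0.4843 = 12740 km².
True area of island: 170000 × cos²(5.2°) = 170000 × 0.9918 = 168600 km².
Ratio = 12740 / 168600 ≈ 0.0755.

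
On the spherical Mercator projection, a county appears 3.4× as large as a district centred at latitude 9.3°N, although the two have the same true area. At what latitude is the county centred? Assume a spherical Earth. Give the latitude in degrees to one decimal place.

57.6°

For equal true areas on Mercator, apparent areas scale as sec²φ, so the ratio is cos²φ₂ / cos²φ₁.
cos²φ₂ / cos²φ₁ = 3.4  ⇒  cos φ₁ = cos 9.3° / √3.4 = 0.9869/1.844 = 0.5352.
φ₁ = arccos(0.5352) ≈ 57.6°.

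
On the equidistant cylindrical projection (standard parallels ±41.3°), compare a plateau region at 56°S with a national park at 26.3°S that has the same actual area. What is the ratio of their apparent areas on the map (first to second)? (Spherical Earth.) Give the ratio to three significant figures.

1.60

The equidistant cylindrical projection with φ₀ = 41.3° has h = 1 (meridians true) and k = cos φ₀ / cos φ along parallels.
Areal scale at 56°: h·k = 1.000 × 1.343 = 1.343.
Areal scale at 26.3°: h·k = 1.000 × 0.8380 = 0.8380.
Ratio = 1.343/0.8380 ≈ 1.60.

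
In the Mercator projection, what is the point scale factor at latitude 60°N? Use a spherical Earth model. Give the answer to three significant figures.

2.00

Mercator is conformal, so the point scale is isotropic: h = k = sec φ = 1/cos φ.
k = 1/cos 60° = 1/0.5000 = 2.000.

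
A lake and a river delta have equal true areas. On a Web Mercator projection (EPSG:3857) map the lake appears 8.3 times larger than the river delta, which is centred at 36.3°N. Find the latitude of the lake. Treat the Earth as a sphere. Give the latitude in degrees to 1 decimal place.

On Mercator, (apparent₁)/(apparent₂) = sec²φ₁ / sec²φ₂ when true areas are equal.
cos²φ₂ / cos²φ₁ = 8.3  ⇒  cos φ₁ = cos 36.3° / √8.3 = 0.8059/2.881 = 0.2797.
φ₁ = arccos(0.2797) ≈ 73.8°.

73.8°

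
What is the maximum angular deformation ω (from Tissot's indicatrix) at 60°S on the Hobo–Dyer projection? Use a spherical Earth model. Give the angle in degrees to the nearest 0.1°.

The Hobo–Dyer projection is cylindrical equal-area with φ₀ = 37.5°. Cylindrical equal-area (φ₀ = 37.5°): h = cos φ / cos 37.5° along meridians, k = cos 37.5° / cos φ along parallels; h·k = 1.
At 60°: h = 0.6302, k = 1.587; principal scales a = 1.587, b = 0.6302.
sin(ω/2) = (a − b)/(a + b) = 0.9565/2.217 = 0.4314, so ω = 2 arcsin(0.4314) ≈ 51.1°.

51.1°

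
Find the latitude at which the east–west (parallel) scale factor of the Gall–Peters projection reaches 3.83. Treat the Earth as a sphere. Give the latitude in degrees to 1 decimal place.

The Gall–Peters projection is cylindrical equal-area with φ₀ = 45°. A cylindrical equal-area projection with standard parallel φ₀ has meridian scale h = cos φ / cos φ₀ and parallel scale k = cos φ₀ / cos φ (so areas are preserved, h·k = 1).
k = cos φ₀ / cos φ = 3.83  ⇒  cos φ = cos 45° / 3.83 = 0.1846.
φ = arccos(0.1846) ≈ 79.4°.

79.4°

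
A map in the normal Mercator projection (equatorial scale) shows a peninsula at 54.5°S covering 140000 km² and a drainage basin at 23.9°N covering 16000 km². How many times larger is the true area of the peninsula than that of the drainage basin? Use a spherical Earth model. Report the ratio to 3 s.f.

Since Mercator area scale is 1/cos²φ, the true area equals the apparent area multiplied by cos²φ.
True area of peninsula: 140000 × cos²(54.5°) = 140000 × 0.3372 = 47210 km².
True area of drainage basin: 16000 × cos²(23.9°) = 16000 × 0.8359 = 13370 km².
Ratio = 47210 / 13370 ≈ 3.53.

3.53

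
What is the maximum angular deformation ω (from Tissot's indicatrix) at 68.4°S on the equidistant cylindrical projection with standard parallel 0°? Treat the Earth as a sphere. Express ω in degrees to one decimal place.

In the plate carrée (x = Rλ, y = Rφ), meridians are true-scale (h = 1) and parallels are stretched by k = sec φ.
At 68.4°: h = 1.000, k = 2.716; principal scales a = 2.716, b = 1.000.
sin(ω/2) = (a − b)/(a + b) = 1.716/3.716 = 0.4619, so ω = 2 arcsin(0.4619) ≈ 55.0°.

55.0°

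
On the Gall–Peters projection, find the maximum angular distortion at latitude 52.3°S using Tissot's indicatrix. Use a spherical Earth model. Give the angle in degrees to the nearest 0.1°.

16.6°

Gall–Peters is a cylindrical equal-area projection with standard parallels at ±45°. A cylindrical equal-area projection with standard parallel φ₀ has meridian scale h = cos φ / cos φ₀ and parallel scale k = cos φ₀ / cos φ (so areas are preserved, h·k = 1).
At 52.3°: h = 0.8648, k = 1.156; principal scales a = 1.156, b = 0.8648.
sin(ω/2) = (a − b)/(a + b) = 0.2915/2.021 = 0.1442, so ω = 2 arcsin(0.1442) ≈ 16.6°.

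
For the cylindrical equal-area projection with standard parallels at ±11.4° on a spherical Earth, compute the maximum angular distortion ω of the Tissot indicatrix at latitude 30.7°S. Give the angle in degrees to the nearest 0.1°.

Cylindrical equal-area (φ₀ = 11.4°): h = cos φ / cos 11.4° along meridians, k = cos 11.4° / cos φ along parallels; h·k = 1.
At 30.7°: h = 0.8772, k = 1.140; principal scales a = 1.140, b = 0.8772.
sin(ω/2) = (a − b)/(a + b) = 0.2629/2.017 = 0.1303, so ω = 2 arcsin(0.1303) ≈ 15.0°.

15.0°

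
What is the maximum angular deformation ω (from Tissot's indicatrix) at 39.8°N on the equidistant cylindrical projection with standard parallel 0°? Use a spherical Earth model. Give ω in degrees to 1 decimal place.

15.1°

Plate carrée maps x = Rλ, y = Rφ. The meridian scale is h = 1 and the parallel scale is k = 1/cos φ = sec φ.
At 39.8°: h = 1.000, k = 1.302; principal scales a = 1.302, b = 1.000.
sin(ω/2) = (a − b)/(a + b) = 0.3016/2.302 = 0.1310, so ω = 2 arcsin(0.1310) ≈ 15.1°.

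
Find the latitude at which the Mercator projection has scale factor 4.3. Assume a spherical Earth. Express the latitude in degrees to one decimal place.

76.6°

Mercator scale is k = sec φ = 1/cos φ.
1/cos φ = 4.3  ⇒  cos φ = 0.2326  ⇒  φ = arccos(0.2326) ≈ 76.6°.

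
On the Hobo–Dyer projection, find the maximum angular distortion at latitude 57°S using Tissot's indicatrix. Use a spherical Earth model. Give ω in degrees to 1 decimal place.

42.1°

The Hobo–Dyer projection is cylindrical equal-area with φ₀ = 37.5°. For cylindrical equal-area with standard parallel φ₀, h = cos φ / cos φ₀ and k = cos φ₀ / cos φ, so h·k = 1.
At 57°: h = 0.6865, k = 1.457; principal scales a = 1.457, b = 0.6865.
sin(ω/2) = (a − b)/(a + b) = 0.7702/2.143 = 0.3594, so ω = 2 arcsin(0.3594) ≈ 42.1°.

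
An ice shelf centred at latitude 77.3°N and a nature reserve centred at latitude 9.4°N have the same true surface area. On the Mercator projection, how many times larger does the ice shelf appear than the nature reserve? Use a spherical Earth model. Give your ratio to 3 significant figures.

20.1

Mercator is conformal with k = sec φ, so areal scale = k² = sec²φ.
At 77.3°: sec²(77.3°) = 1/0.2198² = 20.69.
At 9.4°: sec²(9.4°) = 1/0.9866² = 1.027.
Ratio = 20.69/1.027 = cos²(9.4°)/cos²(77.3°) ≈ 20.1.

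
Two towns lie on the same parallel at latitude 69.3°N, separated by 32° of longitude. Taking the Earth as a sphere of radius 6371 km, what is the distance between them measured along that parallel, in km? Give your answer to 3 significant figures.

1260 km

Arc length along a parallel = R cos φ · Δλ (with Δλ in radians).
= 6371 × cos 69.3° × (32° × π/180) = 6371 × 0.3535 × 0.5585 ≈ 1260 km.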